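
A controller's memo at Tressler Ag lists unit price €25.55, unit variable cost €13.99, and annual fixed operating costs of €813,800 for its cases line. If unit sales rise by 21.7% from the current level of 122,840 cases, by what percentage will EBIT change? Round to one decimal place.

+50.8%

At 122,840 units, contribution = 122,840 × €11.56 = €1,420,030.40.
Operating income = contribution − fixed costs = €1,420,030.40 − €813,800 = €606,230.40.
So DOL = total CM / EBIT = €1,420,030.40 / €606,230.40 = 2.3424.
%ΔEBIT = DOL × %ΔSales = 2.3424 × +21.7% = +50.8%.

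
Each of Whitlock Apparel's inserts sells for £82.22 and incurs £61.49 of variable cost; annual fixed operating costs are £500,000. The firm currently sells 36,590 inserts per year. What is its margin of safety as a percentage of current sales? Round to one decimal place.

Contribution margin per unit = £82.22 − £61.49 = £20.73. Break-even units = £500,000 ÷ £20.73 = 24,119.63; break-even revenue = 24,119.63 × £82.22 = £1,983,116.26.
Actual sales revenue = 36,590 × £82.22 = £3,008,429.80.
Margin of safety = (£3,008,429.80 − £1,983,116.26) ÷ £3,008,429.80 = 34.1%.

34.1%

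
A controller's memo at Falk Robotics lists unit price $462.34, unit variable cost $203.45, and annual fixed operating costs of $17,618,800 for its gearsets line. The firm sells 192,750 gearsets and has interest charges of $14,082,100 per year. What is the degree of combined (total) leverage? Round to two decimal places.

Total contribution margin = 192,750 × $258.89 = $49,901,047.50.
EBIT = $49,901,047.50 − $17,618,800 = $32,282,247.50. Interest = $14,082,100.00.
DOL = $49,901,047.50 ÷ $32,282,247.50 = 1.5458; DFL = $32,282,247.50 ÷ $18,200,147.50 = 1.7737.
Combined leverage = 1.5458 × 1.7737 = 2.7418.

2.74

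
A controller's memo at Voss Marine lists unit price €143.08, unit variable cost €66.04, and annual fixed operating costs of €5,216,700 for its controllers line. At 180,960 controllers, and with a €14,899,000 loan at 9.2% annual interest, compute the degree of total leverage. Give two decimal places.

1.90

At 180,960 units, contribution = 180,960 × €77.04 = €13,941,158.40.
Subtracting fixed costs: EBIT = €13,941,158.40 − €5,216,700 = €8,724,458.40. Interest = €1,370,708.00.
DOL = €13,941,158.40 ÷ €8,724,458.40 = 1.5979; DFL = €8,724,458.40 ÷ €7,353,750.40 = 1.1864.
DCL = DOL × DFL = 1.5979 × 1.1864 = 1.8957.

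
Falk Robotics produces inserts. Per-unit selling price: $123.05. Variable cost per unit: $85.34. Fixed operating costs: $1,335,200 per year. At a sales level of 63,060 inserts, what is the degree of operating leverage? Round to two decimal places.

Total contribution margin = 63,060 × $37.71 = $2,377,992.60.
Operating income = contribution − fixed costs = $2,377,992.60 − $1,335,200 = $1,042,792.60.
DOL = contribution ÷ EBIT = $2,377,992.60 ÷ $1,042,792.60 = 2.2804.

2.28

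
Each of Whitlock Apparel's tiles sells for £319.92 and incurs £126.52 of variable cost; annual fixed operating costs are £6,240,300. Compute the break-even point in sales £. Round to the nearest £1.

£10,322,631

CM per unit = £319.92 − £126.52 = £193.40; CM ratio = £193.40 / £319.92 = 0.6045.
Break-even revenue = fixed costs × price ÷ CM = £6,240,300 × £319.92 ÷ £193.40 = £10,322,631.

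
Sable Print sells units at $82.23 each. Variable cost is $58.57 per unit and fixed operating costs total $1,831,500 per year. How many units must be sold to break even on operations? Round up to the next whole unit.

Contribution margin per unit = $82.23 − $58.57 = $23.66.
Break-even Q = $1,831,500 / $23.66 = 77,409.13 → 77,410 units.

77,410 units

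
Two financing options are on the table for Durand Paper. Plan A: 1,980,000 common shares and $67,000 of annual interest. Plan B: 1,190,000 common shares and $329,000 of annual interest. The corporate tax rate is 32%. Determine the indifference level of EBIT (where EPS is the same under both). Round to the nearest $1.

At indifference, (EBIT − 67,000)(1 − t)/1,980,000 = (EBIT − 329,000)(1 − t)/1,190,000.
Cancelling (1 − t) and cross-multiplying: 1,190,000·(EBIT − 67,000) = 1,980,000·(EBIT − 329,000).
EBIT × (1,980,000 − 1,190,000) = 329,000 × 1,980,000 − 67,000 × 1,190,000 = 571,690,000,000, so EBIT = 571,690,000,000 ÷ 790,000 = 723,658.23.

$723,658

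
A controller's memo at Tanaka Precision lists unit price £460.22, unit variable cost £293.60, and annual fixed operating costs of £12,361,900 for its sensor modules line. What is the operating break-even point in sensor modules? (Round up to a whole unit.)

Contribution margin per unit = £460.22 − £293.60 = £166.62.
Units to break even: £12,361,900 ÷ £166.62 = 74,192.17, rounded up to 74,193.

74,193 sensor modules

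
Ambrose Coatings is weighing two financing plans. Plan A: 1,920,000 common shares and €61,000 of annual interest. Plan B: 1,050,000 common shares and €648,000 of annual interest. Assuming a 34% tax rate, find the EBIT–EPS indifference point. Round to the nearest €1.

€1,356,448

Set EPS_A = EPS_B: (EBIT − €61,000)(1 − 0.34) ÷ 1,920,000 = (EBIT − €648,000)(1 − 0.34) ÷ 1,050,000.
Cancelling (1 − t) and cross-multiplying: 1,050,000·(EBIT − 61,000) = 1,920,000·(EBIT − 648,000).
EBIT × (1,920,000 − 1,050,000) = 648,000 × 1,920,000 − 61,000 × 1,050,000 = 1,180,110,000,000, so EBIT = 1,180,110,000,000 ÷ 870,000 = 1,356,448.28.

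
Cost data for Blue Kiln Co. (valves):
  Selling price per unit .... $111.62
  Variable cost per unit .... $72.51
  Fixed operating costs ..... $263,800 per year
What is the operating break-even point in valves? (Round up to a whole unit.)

6,746 valves

Contribution margin per unit = $111.62 − $72.51 = $39.11.
Units to break even: $263,800 ÷ $39.11 = 6,745.08, rounded up to 6,746.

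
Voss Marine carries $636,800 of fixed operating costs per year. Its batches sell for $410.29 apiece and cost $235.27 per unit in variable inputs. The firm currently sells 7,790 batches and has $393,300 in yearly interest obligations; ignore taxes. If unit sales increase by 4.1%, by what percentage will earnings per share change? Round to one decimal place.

+16.8%

Contribution at this volume is 7,790 × $175.02 = $1,363,405.80.
EBIT = $1,363,405.80 − $636,800 = $726,605.80.
After interest of $393,300.00, pre-tax earnings = $333,305.80.
Degree of combined leverage = contribution ÷ (EBIT − I) = $1,363,405.80 ÷ $333,305.80 = 4.0906.
%ΔEPS = DCL × %ΔSales = 4.0906 × +4.1% = +16.8%.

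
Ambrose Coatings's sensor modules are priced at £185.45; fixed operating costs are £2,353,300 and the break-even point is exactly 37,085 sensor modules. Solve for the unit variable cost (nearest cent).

Contribution per unit must be FC / Q = £2,353,300 / 37,085 = £63.4569.
Hence VC = price − CM = £185.45 − £63.4569 = £121.99.

£121.99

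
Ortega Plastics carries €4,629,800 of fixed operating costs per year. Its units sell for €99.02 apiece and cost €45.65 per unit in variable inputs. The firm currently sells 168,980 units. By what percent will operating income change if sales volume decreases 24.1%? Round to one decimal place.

Contribution at this volume is 168,980 × €53.37 = €9,018,462.60.
Operating income = contribution − fixed costs = €9,018,462.60 − €4,629,800 = €4,388,662.60.
So DOL = total CM / EBIT = €9,018,462.60 / €4,388,662.60 = 2.0549.
So EBIT moves 2.0549 × (-24.1%) = -49.5%.

-49.5%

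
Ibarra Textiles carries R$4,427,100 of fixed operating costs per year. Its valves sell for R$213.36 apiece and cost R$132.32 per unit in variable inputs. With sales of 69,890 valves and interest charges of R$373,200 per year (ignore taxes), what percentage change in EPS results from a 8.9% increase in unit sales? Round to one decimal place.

At 69,890 units, contribution = 69,890 × R$81.04 = R$5,663,885.60.
Operating income = contribution − fixed costs = R$5,663,885.60 − R$4,427,100 = R$1,236,785.60.
After interest of R$373,200.00, pre-tax earnings = R$863,585.60.
DCL = total CM / (EBIT − I) = R$5,663,885.60 / R$863,585.60 = 6.5586.
EPS therefore changes by 6.5586 × (+8.9%) = +58.4%.

+58.4%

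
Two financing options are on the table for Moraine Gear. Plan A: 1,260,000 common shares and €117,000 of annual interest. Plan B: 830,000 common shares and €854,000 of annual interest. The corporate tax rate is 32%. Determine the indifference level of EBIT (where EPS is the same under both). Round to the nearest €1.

€2,276,581

Set EPS_A = EPS_B: (EBIT − €117,000)(1 − 0.32) ÷ 1,260,000 = (EBIT − €854,000)(1 − 0.32) ÷ 830,000.
Cancelling (1 − t) and cross-multiplying: 830,000·(EBIT − 117,000) = 1,260,000·(EBIT − 854,000).
Solving, EBIT = (854,000·1,260,000 − 117,000·830,000) / (1,260,000 − 830,000) = 978,930,000,000 / 430,000 = 2,276,581.40.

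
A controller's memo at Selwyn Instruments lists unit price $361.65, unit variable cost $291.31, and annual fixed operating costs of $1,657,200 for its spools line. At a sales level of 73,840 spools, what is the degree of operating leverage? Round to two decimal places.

At 73,840 units, contribution = 73,840 × $70.34 = $5,193,905.60.
Subtracting fixed costs: EBIT = $5,193,905.60 − $1,657,200 = $3,536,705.60.
So DOL = total CM / EBIT = $5,193,905.60 / $3,536,705.60 = 1.4686.

1.47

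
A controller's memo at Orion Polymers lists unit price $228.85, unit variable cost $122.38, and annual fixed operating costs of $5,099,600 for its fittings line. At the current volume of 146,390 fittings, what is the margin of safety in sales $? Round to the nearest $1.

Each unit contributes $228.85 − $122.38 = $106.47. Break-even units = $5,099,600 ÷ $106.47 = 47,897.06; break-even revenue = 47,897.06 × $228.85 = $10,961,242.23.
Current sales = 146,390 × $228.85 = $33,501,351.50.
Margin of safety = $33,501,351.50 − $10,961,242.23 = $22,540,109.

$22,540,109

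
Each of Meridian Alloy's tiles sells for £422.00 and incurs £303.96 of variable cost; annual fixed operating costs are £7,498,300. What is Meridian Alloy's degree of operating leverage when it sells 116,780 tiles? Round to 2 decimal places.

At 116,780 units, contribution = 116,780 × £118.04 = £13,784,711.20.
EBIT = £13,784,711.20 − £7,498,300 = £6,286,411.20.
DOL = contribution ÷ EBIT = £13,784,711.20 ÷ £6,286,411.20 = 2.1928.

2.19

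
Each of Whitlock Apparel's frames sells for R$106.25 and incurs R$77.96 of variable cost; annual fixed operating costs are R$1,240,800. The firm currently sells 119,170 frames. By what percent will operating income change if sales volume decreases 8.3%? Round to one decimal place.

At 119,170 units, contribution = 119,170 × R$28.29 = R$3,371,319.30.
EBIT = R$3,371,319.30 − R$1,240,800 = R$2,130,519.30.
Degree of operating leverage = R$3,371,319.30 / R$2,130,519.30 = 1.5824.
Operating income changes by 1.5824 × -8.3% = -13.1%.

-13.1%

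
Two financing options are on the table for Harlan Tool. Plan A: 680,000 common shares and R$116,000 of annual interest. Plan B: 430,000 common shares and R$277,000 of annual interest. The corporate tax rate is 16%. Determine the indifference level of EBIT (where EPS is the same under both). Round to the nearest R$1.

R$553,920

At indifference, (EBIT − 116,000)(1 − t)/680,000 = (EBIT − 277,000)(1 − t)/430,000.
The (1 − t) factor cancels: (EBIT − 116,000) × 430,000 = (EBIT − 277,000) × 680,000.
EBIT × (680,000 − 430,000) = 277,000 × 680,000 − 116,000 × 430,000 = 138,480,000,000, so EBIT = 138,480,000,000 ÷ 250,000 = 553,920.00.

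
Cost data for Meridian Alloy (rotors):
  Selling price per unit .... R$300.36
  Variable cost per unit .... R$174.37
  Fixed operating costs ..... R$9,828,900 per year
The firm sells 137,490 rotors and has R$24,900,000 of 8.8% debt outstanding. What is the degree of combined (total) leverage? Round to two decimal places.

Contribution at this volume is 137,490 × R$125.99 = R$17,322,365.10.
Operating income = contribution − fixed costs = R$17,322,365.10 − R$9,828,900 = R$7,493,465.10. Interest = R$2,191,200.00.
DOL = R$17,322,365.10 ÷ R$7,493,465.10 = 2.3117; DFL = R$7,493,465.10 ÷ R$5,302,265.10 = 1.4133.
DCL = DOL × DFL = 2.3117 × 1.4133 = 3.2671.

3.27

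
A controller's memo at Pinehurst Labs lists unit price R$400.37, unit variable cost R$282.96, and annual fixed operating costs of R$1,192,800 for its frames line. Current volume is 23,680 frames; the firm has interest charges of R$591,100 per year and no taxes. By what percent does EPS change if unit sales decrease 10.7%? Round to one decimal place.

-29.9%

At 23,680 units, contribution = 23,680 × R$117.41 = R$2,780,268.80.
Subtracting fixed costs: EBIT = R$2,780,268.80 − R$1,192,800 = R$1,587,468.80.
After interest of R$591,100.00, pre-tax earnings = R$996,368.80.
Degree of combined leverage = contribution ÷ (EBIT − I) = R$2,780,268.80 ÷ R$996,368.80 = 2.7904.
%ΔEPS = DCL × %ΔSales = 2.7904 × -10.7% = -29.9%.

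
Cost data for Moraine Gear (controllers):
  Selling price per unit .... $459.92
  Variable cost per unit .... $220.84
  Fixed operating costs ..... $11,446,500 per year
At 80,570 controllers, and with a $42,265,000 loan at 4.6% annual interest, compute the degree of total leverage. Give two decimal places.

3.28

Total contribution margin = 80,570 × $239.08 = $19,262,675.60.
Operating income = contribution − fixed costs = $19,262,675.60 − $11,446,500 = $7,816,175.60. Interest = $1,944,190.00, so EBIT − I = $5,871,985.60.
DCL = contribution ÷ (EBIT − I) = $19,262,675.60 ÷ $5,871,985.60 = 3.2804.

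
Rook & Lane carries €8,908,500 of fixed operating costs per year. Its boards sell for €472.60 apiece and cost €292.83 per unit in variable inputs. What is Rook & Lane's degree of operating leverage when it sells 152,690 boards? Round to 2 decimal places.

1.48

Contribution at this volume is 152,690 × €179.77 = €27,449,081.30.
EBIT = €27,449,081.30 − €8,908,500 = €18,540,581.30.
Degree of operating leverage = €27,449,081.30 / €18,540,581.30 = 1.4805.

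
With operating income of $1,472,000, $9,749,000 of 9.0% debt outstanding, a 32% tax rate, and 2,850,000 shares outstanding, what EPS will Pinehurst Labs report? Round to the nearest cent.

Interest = $877,410.00, so EBT = $1,472,000 − $877,410.00 = $594,590.00.
After tax at 32%: net income = $594,590.00 × 0.68 = $404,321.20.
EPS = $404,321.20 ÷ 2,850,000 = $0.14.

$0.14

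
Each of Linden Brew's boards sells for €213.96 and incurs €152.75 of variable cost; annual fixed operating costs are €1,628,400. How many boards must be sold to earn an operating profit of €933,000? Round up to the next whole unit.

41,847 boards

Contribution margin per unit = €213.96 − €152.75 = €61.21.
Need Q such that Q × €61.21 − €1,628,400 = €933,000, i.e. Q = €2,561,400 / €61.21 = 41,846.10 → 41,847.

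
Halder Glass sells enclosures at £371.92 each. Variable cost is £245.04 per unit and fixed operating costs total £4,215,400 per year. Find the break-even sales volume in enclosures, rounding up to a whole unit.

Unit CM = price − variable cost = £371.92 − £245.04 = £126.88.
Units to break even: £4,215,400 ÷ £126.88 = 33,223.52, rounded up to 33,224.

33,224 enclosures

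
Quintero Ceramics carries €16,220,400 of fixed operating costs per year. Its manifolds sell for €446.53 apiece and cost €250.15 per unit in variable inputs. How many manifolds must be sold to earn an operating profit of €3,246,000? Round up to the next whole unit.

99,127 manifolds

Contribution margin per unit = €446.53 − €250.15 = €196.38.
Units = (FC + target) / CM = (€16,220,400 + €3,246,000) / €196.38 = 99,126.18, so 99,127 manifolds.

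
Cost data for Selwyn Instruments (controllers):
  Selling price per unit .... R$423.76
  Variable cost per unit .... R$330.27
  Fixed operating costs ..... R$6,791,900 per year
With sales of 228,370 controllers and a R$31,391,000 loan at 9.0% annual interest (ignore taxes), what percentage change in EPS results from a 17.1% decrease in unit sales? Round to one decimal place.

-31.1%

At 228,370 units, contribution = 228,370 × R$93.49 = R$21,350,311.30.
Subtracting fixed costs: EBIT = R$21,350,311.30 − R$6,791,900 = R$14,558,411.30.
Interest = R$2,825,190.00, so EBIT − I = R$11,733,221.30.
Degree of combined leverage = contribution ÷ (EBIT − I) = R$21,350,311.30 ÷ R$11,733,221.30 = 1.8196.
%ΔEPS = DCL × %ΔSales = 1.8196 × -17.1% = -31.1%.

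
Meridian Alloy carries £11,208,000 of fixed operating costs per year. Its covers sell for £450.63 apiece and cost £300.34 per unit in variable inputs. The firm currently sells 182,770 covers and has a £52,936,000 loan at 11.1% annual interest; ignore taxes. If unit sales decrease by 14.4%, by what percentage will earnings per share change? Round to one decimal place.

Total contribution margin = 182,770 × £150.29 = £27,468,503.30.
Operating income = contribution − fixed costs = £27,468,503.30 − £11,208,000 = £16,260,503.30.
After interest of £5,875,896.00, pre-tax earnings = £10,384,607.30.
Degree of combined leverage = contribution ÷ (EBIT − I) = £27,468,503.30 ÷ £10,384,607.30 = 2.6451.
EPS therefore changes by 2.6451 × (-14.4%) = -38.1%.

-38.1%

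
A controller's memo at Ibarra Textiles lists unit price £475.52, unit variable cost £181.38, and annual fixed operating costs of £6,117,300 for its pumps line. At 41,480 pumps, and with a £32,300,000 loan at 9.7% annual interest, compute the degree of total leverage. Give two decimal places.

4.14

Contribution at this volume is 41,480 × £294.14 = £12,200,927.20.
Operating income = contribution − fixed costs = £12,200,927.20 − £6,117,300 = £6,083,627.20. Interest = £3,133,100.00, so EBIT − I = £2,950,527.20.
Degree of total leverage = total CM / (EBIT − interest) = £12,200,927.20 / £2,950,527.20 = 4.1352.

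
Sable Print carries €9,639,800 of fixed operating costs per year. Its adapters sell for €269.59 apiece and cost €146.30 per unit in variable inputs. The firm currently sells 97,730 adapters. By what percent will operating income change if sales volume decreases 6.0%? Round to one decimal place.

Contribution at this volume is 97,730 × €123.29 = €12,049,131.70.
Subtracting fixed costs: EBIT = €12,049,131.70 − €9,639,800 = €2,409,331.70.
So DOL = total CM / EBIT = €12,049,131.70 / €2,409,331.70 = 5.0010.
%ΔEBIT = DOL × %ΔSales = 5.0010 × -6.0% = -30.0%.

-30.0%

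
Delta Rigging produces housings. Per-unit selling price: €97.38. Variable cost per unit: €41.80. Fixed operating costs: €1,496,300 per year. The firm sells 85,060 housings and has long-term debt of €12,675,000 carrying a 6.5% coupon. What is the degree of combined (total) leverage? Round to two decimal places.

Contribution at this volume is 85,060 × €55.58 = €4,727,634.80.
Operating income = contribution − fixed costs = €4,727,634.80 − €1,496,300 = €3,231,334.80. Interest = €823,875.00.
DOL = €4,727,634.80 ÷ €3,231,334.80 = 1.4631; DFL = €3,231,334.80 ÷ €2,407,459.80 = 1.3422.
DCL = DOL × DFL = 1.4631 × 1.3422 = 1.9638.

1.96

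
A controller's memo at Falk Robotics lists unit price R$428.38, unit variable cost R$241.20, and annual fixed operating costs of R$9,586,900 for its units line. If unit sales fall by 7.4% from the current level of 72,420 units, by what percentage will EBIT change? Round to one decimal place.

Total contribution margin = 72,420 × R$187.18 = R$13,555,575.60.
Subtracting fixed costs: EBIT = R$13,555,575.60 − R$9,586,900 = R$3,968,675.60.
DOL = contribution ÷ EBIT = R$13,555,575.60 ÷ R$3,968,675.60 = 3.4156.
Operating income changes by 3.4156 × -7.4% = -25.3%.

-25.3%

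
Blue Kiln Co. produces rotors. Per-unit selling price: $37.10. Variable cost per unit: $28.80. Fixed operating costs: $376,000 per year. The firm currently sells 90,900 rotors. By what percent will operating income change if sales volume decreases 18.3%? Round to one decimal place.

Total contribution margin = 90,900 × $8.30 = $754,470.00.
Operating income = contribution − fixed costs = $754,470.00 − $376,000 = $378,470.00.
So DOL = total CM / EBIT = $754,470.00 / $378,470.00 = 1.9935.
So EBIT moves 1.9935 × (-18.3%) = -36.5%.

-36.5%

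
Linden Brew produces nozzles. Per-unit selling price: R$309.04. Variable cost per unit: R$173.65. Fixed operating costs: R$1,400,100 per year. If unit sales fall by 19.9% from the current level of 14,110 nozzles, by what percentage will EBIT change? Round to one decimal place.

-74.5%

At 14,110 units, contribution = 14,110 × R$135.39 = R$1,910,352.90.
Subtracting fixed costs: EBIT = R$1,910,352.90 − R$1,400,100 = R$510,252.90.
DOL = contribution ÷ EBIT = R$1,910,352.90 ÷ R$510,252.90 = 3.7439.
%ΔEBIT = DOL × %ΔSales = 3.7439 × -19.9% = -74.5%.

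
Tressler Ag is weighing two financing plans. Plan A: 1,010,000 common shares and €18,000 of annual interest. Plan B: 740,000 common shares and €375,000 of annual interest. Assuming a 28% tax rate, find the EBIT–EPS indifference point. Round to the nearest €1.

€1,353,444

Set EPS_A = EPS_B: (EBIT − €18,000)(1 − 0.28) ÷ 1,010,000 = (EBIT − €375,000)(1 − 0.28) ÷ 740,000.
The (1 − t) factor cancels: (EBIT − 18,000) × 740,000 = (EBIT − 375,000) × 1,010,000.
Solving, EBIT = (375,000·1,010,000 − 18,000·740,000) / (1,010,000 − 740,000) = 365,430,000,000 / 270,000 = 1,353,444.44.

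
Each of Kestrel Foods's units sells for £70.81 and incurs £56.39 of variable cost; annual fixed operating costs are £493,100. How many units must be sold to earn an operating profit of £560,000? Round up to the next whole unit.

73,031 units

Contribution margin per unit = £70.81 − £56.39 = £14.42.
Need Q such that Q × £14.42 − £493,100 = £560,000, i.e. Q = £1,053,100 / £14.42 = 73,030.51 → 73,031.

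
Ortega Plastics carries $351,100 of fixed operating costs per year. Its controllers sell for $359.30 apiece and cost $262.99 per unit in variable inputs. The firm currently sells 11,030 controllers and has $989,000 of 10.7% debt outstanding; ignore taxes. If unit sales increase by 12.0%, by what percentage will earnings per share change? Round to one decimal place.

Total contribution margin = 11,030 × $96.31 = $1,062,299.30.
EBIT = $1,062,299.30 − $351,100 = $711,199.30.
Interest = $105,823.00, so EBIT − I = $605,376.30.
Degree of combined leverage = contribution ÷ (EBIT − I) = $1,062,299.30 ÷ $605,376.30 = 1.7548.
EPS therefore changes by 1.7548 × (+12.0%) = +21.1%.

+21.1%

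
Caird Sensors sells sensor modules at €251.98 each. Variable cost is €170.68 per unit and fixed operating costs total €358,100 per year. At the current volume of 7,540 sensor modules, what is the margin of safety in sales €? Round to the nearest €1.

€790,039

Contribution margin per unit = €251.98 − €170.68 = €81.30. Break-even units = €358,100 ÷ €81.30 = 4,404.67; break-even revenue = 4,404.67 × €251.98 = €1,109,889.77.
Current sales = 7,540 × €251.98 = €1,899,929.20.
Margin of safety = €1,899,929.20 − €1,109,889.77 = €790,039.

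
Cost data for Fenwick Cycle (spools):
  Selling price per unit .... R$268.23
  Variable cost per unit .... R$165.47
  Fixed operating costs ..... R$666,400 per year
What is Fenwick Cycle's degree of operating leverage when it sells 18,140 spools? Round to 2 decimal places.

At 18,140 units, contribution = 18,140 × R$102.76 = R$1,864,066.40.
EBIT = R$1,864,066.40 − R$666,400 = R$1,197,666.40.
DOL = contribution ÷ EBIT = R$1,864,066.40 ÷ R$1,197,666.40 = 1.5564.

1.56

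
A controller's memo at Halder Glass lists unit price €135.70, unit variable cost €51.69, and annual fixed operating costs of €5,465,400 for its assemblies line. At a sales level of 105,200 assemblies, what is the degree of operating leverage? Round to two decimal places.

2.62

Contribution at this volume is 105,200 × €84.01 = €8,837,852.00.
Operating income = contribution − fixed costs = €8,837,852.00 − €5,465,400 = €3,372,452.00.
Degree of operating leverage = €8,837,852.00 / €3,372,452.00 = 2.6206.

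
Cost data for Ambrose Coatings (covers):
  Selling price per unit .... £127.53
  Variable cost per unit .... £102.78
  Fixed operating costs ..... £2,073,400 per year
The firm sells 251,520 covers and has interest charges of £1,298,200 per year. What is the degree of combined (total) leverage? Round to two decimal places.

Total contribution margin = 251,520 × £24.75 = £6,225,120.00.
Subtracting fixed costs: EBIT = £6,225,120.00 − £2,073,400 = £4,151,720.00. Interest = £1,298,200.00, so EBIT − I = £2,853,520.00.
Degree of total leverage = total CM / (EBIT − interest) = £6,225,120.00 / £2,853,520.00 = 2.1816.

2.18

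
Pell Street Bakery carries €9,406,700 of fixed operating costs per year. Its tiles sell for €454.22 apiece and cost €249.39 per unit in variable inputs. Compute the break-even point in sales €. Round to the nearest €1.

€20,859,792

Contribution margin per unit = €454.22 − €249.39 = €204.83, a CM ratio of €204.83 ÷ €454.22 = 0.4509.
Break-even revenue = fixed costs × price ÷ CM = €9,406,700 × €454.22 ÷ €204.83 = €20,859,792.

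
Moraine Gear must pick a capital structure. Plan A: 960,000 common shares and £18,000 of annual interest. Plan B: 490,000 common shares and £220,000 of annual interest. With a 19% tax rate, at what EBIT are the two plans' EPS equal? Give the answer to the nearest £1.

At indifference, (EBIT − 18,000)(1 − t)/960,000 = (EBIT − 220,000)(1 − t)/490,000.
The (1 − t) factor cancels: (EBIT − 18,000) × 490,000 = (EBIT − 220,000) × 960,000.
EBIT × (960,000 − 490,000) = 220,000 × 960,000 − 18,000 × 490,000 = 202,380,000,000, so EBIT = 202,380,000,000 ÷ 470,000 = 430,595.74.

£430,596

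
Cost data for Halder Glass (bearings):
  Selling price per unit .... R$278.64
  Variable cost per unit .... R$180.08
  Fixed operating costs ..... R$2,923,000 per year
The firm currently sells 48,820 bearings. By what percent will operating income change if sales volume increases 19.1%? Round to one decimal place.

Contribution at this volume is 48,820 × R$98.56 = R$4,811,699.20.
Operating income = contribution − fixed costs = R$4,811,699.20 − R$2,923,000 = R$1,888,699.20.
DOL = contribution ÷ EBIT = R$4,811,699.20 ÷ R$1,888,699.20 = 2.5476.
%ΔEBIT = DOL × %ΔSales = 2.5476 × +19.1% = +48.7%.

+48.7%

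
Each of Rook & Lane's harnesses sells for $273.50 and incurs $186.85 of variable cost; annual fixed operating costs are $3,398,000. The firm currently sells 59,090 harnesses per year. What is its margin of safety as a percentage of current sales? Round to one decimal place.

Each unit contributes $273.50 − $186.85 = $86.65. Break-even units = $3,398,000 ÷ $86.65 = 39,215.23; break-even revenue = 39,215.23 × $273.50 = $10,725,366.42.
Current sales = 59,090 × $273.50 = $16,161,115.00.
Margin of safety = ($16,161,115.00 − $10,725,366.42) ÷ $16,161,115.00 = 33.6%.

33.6%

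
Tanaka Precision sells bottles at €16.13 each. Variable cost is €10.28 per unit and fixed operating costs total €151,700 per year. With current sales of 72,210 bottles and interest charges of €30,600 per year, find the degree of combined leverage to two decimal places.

Total contribution margin = 72,210 × €5.85 = €422,428.50.
Operating income = contribution − fixed costs = €422,428.50 − €151,700 = €270,728.50. Interest = €30,600.00.
DOL = €422,428.50 ÷ €270,728.50 = 1.5603; DFL = €270,728.50 ÷ €240,128.50 = 1.1274.
Combined leverage = 1.5603 × 1.1274 = 1.7591.

1.76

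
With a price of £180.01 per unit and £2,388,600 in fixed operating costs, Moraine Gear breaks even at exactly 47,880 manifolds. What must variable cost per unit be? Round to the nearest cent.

Contribution per unit must be FC / Q = £2,388,600 / 47,880 = £49.8872.
Variable cost per unit = £180.01 − £49.8872 = £130.12.

£130.12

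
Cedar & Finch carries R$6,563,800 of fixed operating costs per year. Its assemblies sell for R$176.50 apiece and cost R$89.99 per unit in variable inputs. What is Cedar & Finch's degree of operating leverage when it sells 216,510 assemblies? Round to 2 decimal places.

Contribution at this volume is 216,510 × R$86.51 = R$18,730,280.10.
Operating income = contribution − fixed costs = R$18,730,280.10 − R$6,563,800 = R$12,166,480.10.
DOL = contribution ÷ EBIT = R$18,730,280.10 ÷ R$12,166,480.10 = 1.5395.

1.54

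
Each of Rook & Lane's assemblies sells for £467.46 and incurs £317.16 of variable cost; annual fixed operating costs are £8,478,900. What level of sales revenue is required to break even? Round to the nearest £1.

Contribution margin per unit = £467.46 − £317.16 = £150.30, a CM ratio of £150.30 ÷ £467.46 = 0.3215.
Break-even revenue = fixed costs × price ÷ CM = £8,478,900 × £467.46 ÷ £150.30 = £26,370,902.

£26,370,902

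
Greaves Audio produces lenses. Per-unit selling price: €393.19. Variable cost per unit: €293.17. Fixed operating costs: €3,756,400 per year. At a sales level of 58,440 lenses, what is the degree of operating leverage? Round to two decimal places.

Total contribution margin = 58,440 × €100.02 = €5,845,168.80.
Subtracting fixed costs: EBIT = €5,845,168.80 − €3,756,400 = €2,088,768.80.
DOL = contribution ÷ EBIT = €5,845,168.80 ÷ €2,088,768.80 = 2.7984.

2.80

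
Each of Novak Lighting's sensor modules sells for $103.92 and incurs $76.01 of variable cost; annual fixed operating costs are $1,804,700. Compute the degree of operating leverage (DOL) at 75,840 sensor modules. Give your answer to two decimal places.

At 75,840 units, contribution = 75,840 × $27.91 = $2,116,694.40.
Subtracting fixed costs: EBIT = $2,116,694.40 − $1,804,700 = $311,994.40.
Degree of operating leverage = $2,116,694.40 / $311,994.40 = 6.7844.

6.78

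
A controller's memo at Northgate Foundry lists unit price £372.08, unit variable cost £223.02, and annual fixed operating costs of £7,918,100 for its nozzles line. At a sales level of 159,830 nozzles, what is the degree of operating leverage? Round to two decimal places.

1.50

Contribution at this volume is 159,830 × £149.06 = £23,824,259.80.
EBIT = £23,824,259.80 − £7,918,100 = £15,906,159.80.
Degree of operating leverage = £23,824,259.80 / £15,906,159.80 = 1.4978.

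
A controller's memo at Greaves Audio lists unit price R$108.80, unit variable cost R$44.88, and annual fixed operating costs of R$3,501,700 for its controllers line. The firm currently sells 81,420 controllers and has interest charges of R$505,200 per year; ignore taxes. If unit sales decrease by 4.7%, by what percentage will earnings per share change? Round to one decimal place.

Total contribution margin = 81,420 × R$63.92 = R$5,204,366.40.
Operating income = contribution − fixed costs = R$5,204,366.40 − R$3,501,700 = R$1,702,666.40.
After interest of R$505,200.00, pre-tax earnings = R$1,197,466.40.
DCL = total CM / (EBIT − I) = R$5,204,366.40 / R$1,197,466.40 = 4.3461.
%ΔEPS = DCL × %ΔSales = 4.3461 × -4.7% = -20.4%.

-20.4%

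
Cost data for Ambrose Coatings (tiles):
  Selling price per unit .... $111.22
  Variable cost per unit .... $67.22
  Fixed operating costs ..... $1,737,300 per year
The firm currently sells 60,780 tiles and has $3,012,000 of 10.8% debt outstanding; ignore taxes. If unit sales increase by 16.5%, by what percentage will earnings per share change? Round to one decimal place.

+72.1%

Contribution at this volume is 60,780 × $44.00 = $2,674,320.00.
Operating income = contribution − fixed costs = $2,674,320.00 − $1,737,300 = $937,020.00.
Interest = $325,296.00, so EBIT − I = $611,724.00.
Degree of combined leverage = contribution ÷ (EBIT − I) = $2,674,320.00 ÷ $611,724.00 = 4.3718.
EPS therefore changes by 4.3718 × (+16.5%) = +72.1%.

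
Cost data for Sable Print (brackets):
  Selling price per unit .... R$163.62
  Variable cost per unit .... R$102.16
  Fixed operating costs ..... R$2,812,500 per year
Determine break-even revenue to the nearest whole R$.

CM per unit = R$163.62 − R$102.16 = R$61.46; CM ratio = R$61.46 / R$163.62 = 0.3756.
Break-even revenue = fixed costs × price ÷ CM = R$2,812,500 × R$163.62 ÷ R$61.46 = R$7,487,492.

R$7,487,492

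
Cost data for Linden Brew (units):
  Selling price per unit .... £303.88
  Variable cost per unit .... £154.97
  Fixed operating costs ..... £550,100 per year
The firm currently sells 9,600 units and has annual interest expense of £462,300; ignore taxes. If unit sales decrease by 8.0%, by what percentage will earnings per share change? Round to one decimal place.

-27.4%

Contribution at this volume is 9,600 × £148.91 = £1,429,536.00.
Subtracting fixed costs: EBIT = £1,429,536.00 − £550,100 = £879,436.00.
Interest = £462,300.00, so EBIT − I = £417,136.00.
DCL = total CM / (EBIT − I) = £1,429,536.00 / £417,136.00 = 3.4270.
%ΔEPS = DCL × %ΔSales = 3.4270 × -8.0% = -27.4%.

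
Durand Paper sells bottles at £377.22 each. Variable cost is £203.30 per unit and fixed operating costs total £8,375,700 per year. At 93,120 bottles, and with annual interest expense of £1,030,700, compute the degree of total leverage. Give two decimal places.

Contribution at this volume is 93,120 × £173.92 = £16,195,430.40.
EBIT = £16,195,430.40 − £8,375,700 = £7,819,730.40. Interest = £1,030,700.00.
DOL = £16,195,430.40 ÷ £7,819,730.40 = 2.0711; DFL = £7,819,730.40 ÷ £6,789,030.40 = 1.1518.
Combined leverage = 2.0711 × 1.1518 = 2.3855.

2.39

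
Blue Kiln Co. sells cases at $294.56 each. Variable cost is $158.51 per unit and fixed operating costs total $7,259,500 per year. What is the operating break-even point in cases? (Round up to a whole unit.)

53,360 cases

Each unit contributes $294.56 − $158.51 = $136.05.
Break-even volume = fixed costs ÷ CM per unit = $7,259,500 ÷ $136.05 = 53,359.06, so 53,360 cases.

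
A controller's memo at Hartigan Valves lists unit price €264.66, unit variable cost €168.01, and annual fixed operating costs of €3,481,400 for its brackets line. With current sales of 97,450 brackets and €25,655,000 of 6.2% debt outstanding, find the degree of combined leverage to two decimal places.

Contribution at this volume is 97,450 × €96.65 = €9,418,542.50.
Subtracting fixed costs: EBIT = €9,418,542.50 − €3,481,400 = €5,937,142.50. Interest = €1,590,610.00, so EBIT − I = €4,346,532.50.
Degree of total leverage = total CM / (EBIT − interest) = €9,418,542.50 / €4,346,532.50 = 2.1669.

2.17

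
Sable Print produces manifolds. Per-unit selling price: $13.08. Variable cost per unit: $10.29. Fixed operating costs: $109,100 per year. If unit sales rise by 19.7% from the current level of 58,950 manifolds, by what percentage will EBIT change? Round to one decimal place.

+58.5%

Total contribution margin = 58,950 × $2.79 = $164,470.50.
Operating income = contribution − fixed costs = $164,470.50 − $109,100 = $55,370.50.
Degree of operating leverage = $164,470.50 / $55,370.50 = 2.9704.
So EBIT moves 2.9704 × (+19.7%) = +58.5%.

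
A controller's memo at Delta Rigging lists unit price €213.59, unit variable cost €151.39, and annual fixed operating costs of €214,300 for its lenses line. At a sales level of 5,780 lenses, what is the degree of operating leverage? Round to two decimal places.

2.48

Contribution at this volume is 5,780 × €62.20 = €359,516.00.
Operating income = contribution − fixed costs = €359,516.00 − €214,300 = €145,216.00.
So DOL = total CM / EBIT = €359,516.00 / €145,216.00 = 2.4757.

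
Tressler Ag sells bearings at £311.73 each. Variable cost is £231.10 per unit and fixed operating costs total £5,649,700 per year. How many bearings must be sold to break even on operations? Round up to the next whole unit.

70,070 bearings

Each unit contributes £311.73 − £231.10 = £80.63.
Break-even Q = £5,649,700 / £80.63 = 70,069.45 → 70,070 bearings.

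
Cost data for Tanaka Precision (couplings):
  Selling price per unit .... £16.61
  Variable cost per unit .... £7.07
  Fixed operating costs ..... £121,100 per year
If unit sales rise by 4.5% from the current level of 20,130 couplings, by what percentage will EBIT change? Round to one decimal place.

At 20,130 units, contribution = 20,130 × £9.54 = £192,040.20.
EBIT = £192,040.20 − £121,100 = £70,940.20.
So DOL = total CM / EBIT = £192,040.20 / £70,940.20 = 2.7071.
%ΔEBIT = DOL × %ΔSales = 2.7071 × +4.5% = +12.2%.

+12.2%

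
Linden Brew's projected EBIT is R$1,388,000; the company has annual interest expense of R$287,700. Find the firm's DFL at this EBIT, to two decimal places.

1.26

Annual interest charges come to R$287,700.00.
Degree of financial leverage = EBIT / (EBIT − interest) = R$1,388,000 / R$1,100,300.00 = 1.2615.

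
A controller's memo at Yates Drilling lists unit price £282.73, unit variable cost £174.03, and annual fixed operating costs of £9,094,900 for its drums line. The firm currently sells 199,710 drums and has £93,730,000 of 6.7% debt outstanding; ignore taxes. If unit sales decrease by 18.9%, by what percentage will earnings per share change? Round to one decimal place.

-64.8%

Contribution at this volume is 199,710 × £108.70 = £21,708,477.00.
EBIT = £21,708,477.00 − £9,094,900 = £12,613,577.00.
After interest of £6,279,910.00, pre-tax earnings = £6,333,667.00.
Degree of combined leverage = contribution ÷ (EBIT − I) = £21,708,477.00 ÷ £6,333,667.00 = 3.4275.
EPS therefore changes by 3.4275 × (-18.9%) = -64.8%.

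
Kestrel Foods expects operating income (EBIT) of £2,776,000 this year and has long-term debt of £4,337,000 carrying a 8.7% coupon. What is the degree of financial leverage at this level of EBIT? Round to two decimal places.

Interest = £377,319.00.
Degree of financial leverage = EBIT / (EBIT − interest) = £2,776,000 / £2,398,681.00 = 1.1573.

1.16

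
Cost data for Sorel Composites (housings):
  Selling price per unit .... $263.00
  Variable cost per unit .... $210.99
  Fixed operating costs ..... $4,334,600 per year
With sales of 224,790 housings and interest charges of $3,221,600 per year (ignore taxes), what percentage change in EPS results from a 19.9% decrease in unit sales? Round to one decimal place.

Contribution at this volume is 224,790 × $52.01 = $11,691,327.90.
Operating income = contribution − fixed costs = $11,691,327.90 − $4,334,600 = $7,356,727.90.
Interest = $3,221,600.00, so EBIT − I = $4,135,127.90.
Degree of combined leverage = contribution ÷ (EBIT − I) = $11,691,327.90 ÷ $4,135,127.90 = 2.8273.
EPS therefore changes by 2.8273 × (-19.9%) = -56.3%.

-56.3%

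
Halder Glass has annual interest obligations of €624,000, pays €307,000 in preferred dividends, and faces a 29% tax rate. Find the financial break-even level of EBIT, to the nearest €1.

€1,056,394

Grossing the preferred dividend up to pre-tax terms: €307,000 / (1 − 0.29) = €432,394.37.
EPS = 0 when EBIT covers interest plus the pre-tax preferred burden: €624,000 + €432,394.37 = €1,056,394.37.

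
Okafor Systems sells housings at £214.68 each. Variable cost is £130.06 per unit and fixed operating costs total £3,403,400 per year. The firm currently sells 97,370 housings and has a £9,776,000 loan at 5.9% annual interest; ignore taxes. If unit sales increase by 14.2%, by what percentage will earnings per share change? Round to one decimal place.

+27.5%

Total contribution margin = 97,370 × £84.62 = £8,239,449.40.
EBIT = £8,239,449.40 − £3,403,400 = £4,836,049.40.
After interest of £576,784.00, pre-tax earnings = £4,259,265.40.
Degree of combined leverage = contribution ÷ (EBIT − I) = £8,239,449.40 ÷ £4,259,265.40 = 1.9345.
%ΔEPS = DCL × %ΔSales = 1.9345 × +14.2% = +27.5%.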